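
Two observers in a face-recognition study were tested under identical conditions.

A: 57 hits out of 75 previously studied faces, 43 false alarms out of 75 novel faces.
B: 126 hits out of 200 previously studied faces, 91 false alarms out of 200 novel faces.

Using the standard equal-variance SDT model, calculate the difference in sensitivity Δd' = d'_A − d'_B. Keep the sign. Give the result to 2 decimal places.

Δd' = 0.08

A: z(0.7600) = 0.706, z(0.5733) = 0.185, d' = 0.521
B: z(0.6300) = 0.332, z(0.4550) = -0.113, d' = 0.445
Δd' = d'_A − d'_B = 0.521 − 0.445 = 0.076
A has the higher sensitivity.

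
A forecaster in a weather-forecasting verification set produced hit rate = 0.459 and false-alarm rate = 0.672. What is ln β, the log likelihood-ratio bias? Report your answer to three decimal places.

z(H) = z(0.459) = -0.1030
z(FA) = z(0.672) = 0.4454
ln β = −½·[z(H)² − z(FA)²] = −0.5 × (0.0106 − 0.1984) = 0.0939

ln β = 0.094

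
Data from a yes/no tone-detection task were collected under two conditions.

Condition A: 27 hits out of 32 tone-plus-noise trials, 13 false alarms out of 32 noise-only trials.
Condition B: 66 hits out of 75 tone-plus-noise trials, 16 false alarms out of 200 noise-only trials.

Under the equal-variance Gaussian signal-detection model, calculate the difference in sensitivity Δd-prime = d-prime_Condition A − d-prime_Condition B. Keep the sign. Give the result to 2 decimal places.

Δd-prime = -1.33

Condition A: z(0.8438) = 1.010, z(0.4062) = -0.237, d' = 1.247
Condition B: z(0.8800) = 1.175, z(0.0800) = -1.405, d' = 2.580
Δd' = d'_Condition A − d'_Condition B = 1.247 − 2.580 = -1.333
Condition B has the higher sensitivity.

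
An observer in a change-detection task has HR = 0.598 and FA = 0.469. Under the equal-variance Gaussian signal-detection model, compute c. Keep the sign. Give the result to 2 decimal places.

z(H) = z(0.598) = 0.2482
z(FA) = z(0.469) = -0.0778
c = −½·[z(H) + z(FA)] = −0.5 × (0.2482 + (-0.0778)) = -0.0852
c < 0: the observer has a liberal response bias.

c = -0.09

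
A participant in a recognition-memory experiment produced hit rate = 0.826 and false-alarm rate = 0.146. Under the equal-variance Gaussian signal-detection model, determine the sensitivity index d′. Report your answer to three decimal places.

d′ = 1.992

z(H) = 0.9385
z(FA) = -1.0537
d' = z(H) − z(FA) = 0.9385 − (-1.0537) = 1.9922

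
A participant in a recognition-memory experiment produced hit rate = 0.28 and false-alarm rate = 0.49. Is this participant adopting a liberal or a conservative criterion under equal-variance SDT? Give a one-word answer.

z(H) = -0.583, z(FA) = -0.025
c = −½·(z(H) + z(FA)) = 0.304
c > 0 → conservative criterion (biased toward responding “no”).

conservative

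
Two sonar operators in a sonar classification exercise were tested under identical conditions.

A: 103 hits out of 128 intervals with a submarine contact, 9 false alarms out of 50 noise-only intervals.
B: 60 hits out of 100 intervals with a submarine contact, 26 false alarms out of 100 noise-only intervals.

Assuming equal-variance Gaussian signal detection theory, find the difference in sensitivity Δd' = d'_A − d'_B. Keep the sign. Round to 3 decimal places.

Δd' = 0.877

A: z(0.8047) = 0.8585, z(0.1800) = -0.9154, d' = 1.7739
B: z(0.6000) = 0.2533, z(0.2600) = -0.6433, d' = 0.8966
Δd' = d'_A − d'_B = 1.7739 − 0.8966 = 0.8773
A has the higher sensitivity.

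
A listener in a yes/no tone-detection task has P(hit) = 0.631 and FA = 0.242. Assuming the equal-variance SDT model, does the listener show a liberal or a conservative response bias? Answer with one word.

z(H) = 0.335, z(FA) = -0.700
c = −½·(z(H) + z(FA)) = 0.1825
c > 0 → conservative criterion (biased toward responding “no”).

conservative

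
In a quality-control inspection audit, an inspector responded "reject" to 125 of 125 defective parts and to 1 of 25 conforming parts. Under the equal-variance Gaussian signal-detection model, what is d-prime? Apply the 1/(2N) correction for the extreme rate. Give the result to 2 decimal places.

The hit rate is 125/125 = 1, so apply the 1/(2N) correction: H → 1 − 1/(2·125) = 0.99600.
z(H) = z(0.99600) = 2.652
z(FA) = z(0.04000) = -1.751
d' = 2.652 − (-1.751) = 4.403

d-prime = 4.40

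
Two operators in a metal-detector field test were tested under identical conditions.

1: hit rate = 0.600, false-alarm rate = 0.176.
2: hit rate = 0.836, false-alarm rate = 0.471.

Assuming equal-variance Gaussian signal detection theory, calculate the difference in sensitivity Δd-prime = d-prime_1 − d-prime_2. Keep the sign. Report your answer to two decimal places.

1: z(0.600) = 0.253, z(0.176) = -0.931, d' = 1.184
2: z(0.836) = 0.978, z(0.471) = -0.073, d' = 1.051
Δd' = d'_1 − d'_2 = 1.184 − 1.051 = 0.133
1 has the higher sensitivity.

Δd-prime = 0.13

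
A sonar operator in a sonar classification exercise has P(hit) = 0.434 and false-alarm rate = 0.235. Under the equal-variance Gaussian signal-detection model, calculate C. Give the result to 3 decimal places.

C = 0.444

Φ⁻¹(H) = -0.1662
Φ⁻¹(FA) = -0.7225
c = −½·[z(H) + z(FA)] = −0.5 × (-0.1662 + (-0.7225)) = 0.44435
c > 0: the sonar operator has a conservative response bias.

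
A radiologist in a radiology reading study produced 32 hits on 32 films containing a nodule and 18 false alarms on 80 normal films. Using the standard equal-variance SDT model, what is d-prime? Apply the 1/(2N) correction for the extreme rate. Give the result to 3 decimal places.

The hit rate is 32/32 = 1, so apply the 1/(2N) correction: H → 1 − 1/(2·32) = 0.98438.
z(H) = z(0.98438) = 2.1540
z(FA) = z(0.22500) = -0.7554
d' = 2.1540 − (-0.7554) = 2.9094

d-prime = 2.909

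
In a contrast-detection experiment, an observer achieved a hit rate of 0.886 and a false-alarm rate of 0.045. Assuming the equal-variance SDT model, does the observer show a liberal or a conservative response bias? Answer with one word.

z(H) = 1.206, z(FA) = -1.695
c = −½·(z(H) + z(FA)) = 0.2445
c > 0 → conservative criterion (biased toward responding “no”).

conservative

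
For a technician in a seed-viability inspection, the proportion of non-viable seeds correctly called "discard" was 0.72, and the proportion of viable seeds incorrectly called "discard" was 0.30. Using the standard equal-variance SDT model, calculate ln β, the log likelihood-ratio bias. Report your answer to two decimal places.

Φ⁻¹(0.72) = 0.583, Φ⁻¹(0.30) = -0.524
ln β = −½·[z(H)² − z(FA)²] = −0.5 × (0.340 − 0.275) = -0.0325

ln β = -0.03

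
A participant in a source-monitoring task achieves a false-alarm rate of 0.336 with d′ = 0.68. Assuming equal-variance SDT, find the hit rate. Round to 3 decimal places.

hit rate = 0.601

z(false-alarm rate) = z(0.336) = -0.4234
z(H) = z(FA) + d' = -0.4234 + 0.68 = 0.2566
hit rate = Φ(0.2566) = 0.6013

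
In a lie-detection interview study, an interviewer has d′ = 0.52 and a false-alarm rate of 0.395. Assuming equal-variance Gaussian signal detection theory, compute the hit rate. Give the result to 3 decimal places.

hit rate = 0.600

z(false-alarm rate) = z(0.395) = -0.2663
z(H) = z(FA) + d' = -0.2663 + 0.52 = 0.2537
hit rate = Φ(0.2537) = 0.6001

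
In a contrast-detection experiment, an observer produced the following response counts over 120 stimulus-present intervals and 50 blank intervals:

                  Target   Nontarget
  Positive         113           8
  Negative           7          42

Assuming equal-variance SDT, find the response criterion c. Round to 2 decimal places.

H = 113/120 = 0.9417
FA = 8/50 = 0.1600
z(0.9417) = 1.5692, z(0.1600) = -0.9945
c = −½·[z(H) + z(FA)] = −0.5 × (1.5692 + (-0.9945)) = -0.28735

c = -0.29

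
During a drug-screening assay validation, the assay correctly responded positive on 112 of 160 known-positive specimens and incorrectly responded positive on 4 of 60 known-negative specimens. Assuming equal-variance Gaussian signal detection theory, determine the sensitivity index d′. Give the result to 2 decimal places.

d′ = 2.03

H = 112/160 = 0.7000
FA = 4/60 = 0.0667
z(0.7000) = 0.5244, z(0.0667) = -1.5008
d' = z(H) − z(FA) = 0.5244 − (-1.5008) = 2.0252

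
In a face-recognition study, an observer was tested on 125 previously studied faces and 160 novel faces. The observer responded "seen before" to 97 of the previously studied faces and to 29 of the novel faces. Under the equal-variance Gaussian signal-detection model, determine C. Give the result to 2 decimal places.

H = 97/125 = 0.7760
FA = 29/160 = 0.1812
Φ⁻¹(H) = Φ⁻¹(0.7760) = 0.7588
Φ⁻¹(FA) = Φ⁻¹(0.1812) = -0.9108
c = −½·[z(H) + z(FA)] = −0.5 × (0.7588 + (-0.9108)) = 0.0760
c > 0: the observer has a conservative response bias.

C = 0.08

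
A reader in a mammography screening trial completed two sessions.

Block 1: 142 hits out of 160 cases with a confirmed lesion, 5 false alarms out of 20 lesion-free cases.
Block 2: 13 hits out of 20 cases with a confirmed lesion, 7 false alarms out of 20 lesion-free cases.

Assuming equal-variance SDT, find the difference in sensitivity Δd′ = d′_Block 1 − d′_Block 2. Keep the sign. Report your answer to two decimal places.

Δd′ = 1.12

Block 1: z(0.8875) = 1.213, z(0.2500) = -0.674, d' = 1.887
Block 2: z(0.6500) = 0.385, z(0.3500) = -0.385, d' = 0.770
Δd' = d'_Block 1 − d'_Block 2 = 1.887 − 0.770 = 1.117
Block 1 has the higher sensitivity.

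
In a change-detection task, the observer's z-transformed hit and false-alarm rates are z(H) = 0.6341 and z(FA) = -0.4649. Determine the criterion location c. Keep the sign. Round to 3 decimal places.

c = −½·[z(H) + z(FA)] = −½·(0.6341 + (-0.4649)) = -0.0846

c = -0.085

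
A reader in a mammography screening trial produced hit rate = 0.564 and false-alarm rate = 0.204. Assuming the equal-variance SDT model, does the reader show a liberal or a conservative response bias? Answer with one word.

z(H) = 0.161, z(FA) = -0.827
c = −½·(z(H) + z(FA)) = 0.333
c > 0 → conservative criterion (biased toward responding “no”).

conservative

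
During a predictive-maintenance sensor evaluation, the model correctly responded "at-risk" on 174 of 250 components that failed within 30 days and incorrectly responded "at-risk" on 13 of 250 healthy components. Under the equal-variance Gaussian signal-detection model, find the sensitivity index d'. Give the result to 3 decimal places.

H = 174/250 = 0.6960
FA = 13/250 = 0.0520
z(H) = 0.5129
z(FA) = -1.6258
d' = z(H) − z(FA) = 0.5129 − (-1.6258) = 2.1387

d' = 2.139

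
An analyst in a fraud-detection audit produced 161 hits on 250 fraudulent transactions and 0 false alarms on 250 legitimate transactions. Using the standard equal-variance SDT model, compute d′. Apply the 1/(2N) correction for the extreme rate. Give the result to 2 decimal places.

The false-alarm rate is 0/250 = 0, so apply the 1/(2N) correction: FA → 1/(2·250) = 0.00200.
z(H) = z(0.64400) = 0.369
z(FA) = z(0.00200) = -2.878
d' = 0.369 − (-2.878) = 3.247

d′ = 3.25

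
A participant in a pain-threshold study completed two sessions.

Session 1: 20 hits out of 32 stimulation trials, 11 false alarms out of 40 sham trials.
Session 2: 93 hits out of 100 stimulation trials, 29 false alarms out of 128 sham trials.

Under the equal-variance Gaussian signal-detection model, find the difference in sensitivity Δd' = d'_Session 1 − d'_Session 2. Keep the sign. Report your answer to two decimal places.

Session 1: z(0.6250) = 0.319, z(0.2750) = -0.598, d' = 0.917
Session 2: z(0.9300) = 1.476, z(0.2266) = -0.750, d' = 2.226
Δd' = d'_Session 1 − d'_Session 2 = 0.917 − 2.226 = -1.309
Session 2 has the higher sensitivity.

Δd' = -1.31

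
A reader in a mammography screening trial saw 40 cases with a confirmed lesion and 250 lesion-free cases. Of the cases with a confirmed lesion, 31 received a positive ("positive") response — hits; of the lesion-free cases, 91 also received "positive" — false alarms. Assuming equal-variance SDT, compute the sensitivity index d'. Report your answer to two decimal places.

H = 31/40 = 0.7750
FA = 91/250 = 0.3640
Φ⁻¹(H) = 0.755
Φ⁻¹(FA) = -0.348
d' = z(H) − z(FA) = 0.755 − (-0.348) = 1.103

d' = 1.10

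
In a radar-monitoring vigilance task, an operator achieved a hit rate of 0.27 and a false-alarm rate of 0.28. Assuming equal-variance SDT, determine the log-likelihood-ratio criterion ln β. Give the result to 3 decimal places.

ln β = -0.018

z(0.27) = -0.6128, z(0.28) = -0.5828
ln β = −½·[z(H)² − z(FA)²] = −0.5 × (0.3755 − 0.3397) = -0.0179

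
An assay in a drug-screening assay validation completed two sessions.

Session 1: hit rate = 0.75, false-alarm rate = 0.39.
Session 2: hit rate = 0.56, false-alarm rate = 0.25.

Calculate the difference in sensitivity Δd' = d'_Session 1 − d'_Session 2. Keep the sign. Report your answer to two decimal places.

Session 1: z(0.75) = 0.674, z(0.39) = -0.279, d' = 0.953
Session 2: z(0.56) = 0.151, z(0.25) = -0.674, d' = 0.825
Δd' = d'_Session 1 − d'_Session 2 = 0.953 − 0.825 = 0.128
Session 1 has the higher sensitivity.

Δd' = 0.13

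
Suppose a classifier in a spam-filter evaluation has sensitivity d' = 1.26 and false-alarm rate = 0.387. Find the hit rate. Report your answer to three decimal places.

hit rate = 0.835

z(false-alarm rate) = z(0.387) = -0.2871
z(H) = z(FA) + d' = -0.2871 + 1.26 = 0.9729
hit rate = Φ(0.9729) = 0.8347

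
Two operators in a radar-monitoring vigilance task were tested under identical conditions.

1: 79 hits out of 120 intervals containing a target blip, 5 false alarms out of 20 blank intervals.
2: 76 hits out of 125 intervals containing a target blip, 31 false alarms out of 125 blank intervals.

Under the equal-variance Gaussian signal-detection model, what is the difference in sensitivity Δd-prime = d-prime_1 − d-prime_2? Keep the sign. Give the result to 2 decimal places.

Δd-prime = 0.13

1: z(0.6583) = 0.408, z(0.2500) = -0.674, d' = 1.082
2: z(0.6080) = 0.274, z(0.2480) = -0.681, d' = 0.955
Δd' = d'_1 − d'_2 = 1.082 − 0.955 = 0.127
1 has the higher sensitivity.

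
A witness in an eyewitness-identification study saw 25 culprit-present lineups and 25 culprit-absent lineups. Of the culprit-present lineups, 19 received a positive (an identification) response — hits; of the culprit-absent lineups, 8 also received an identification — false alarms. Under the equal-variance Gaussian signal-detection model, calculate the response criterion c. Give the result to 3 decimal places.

H = 19/25 = 0.7600
FA = 8/25 = 0.3200
z(0.7600) = 0.7063, z(0.3200) = -0.4677
c = −½·[z(H) + z(FA)] = −0.5 × (0.7063 + (-0.4677)) = -0.1193
c < 0: the witness has a liberal response bias.

c = -0.119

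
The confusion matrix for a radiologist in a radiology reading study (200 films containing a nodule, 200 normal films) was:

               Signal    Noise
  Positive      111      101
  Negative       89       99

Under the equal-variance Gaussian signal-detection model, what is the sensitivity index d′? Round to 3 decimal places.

d′ = 0.126

H = 111/200 = 0.5550
FA = 101/200 = 0.5050
Φ⁻¹(H) = 0.1383
Φ⁻¹(FA) = 0.0125
d' = z(H) − z(FA) = 0.1383 − 0.0125 = 0.1258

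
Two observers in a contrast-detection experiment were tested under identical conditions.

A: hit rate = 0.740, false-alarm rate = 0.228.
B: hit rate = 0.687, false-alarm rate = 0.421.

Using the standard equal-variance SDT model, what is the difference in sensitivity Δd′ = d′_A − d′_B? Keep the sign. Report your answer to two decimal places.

A: z(0.740) = 0.643, z(0.228) = -0.745, d' = 1.388
B: z(0.687) = 0.487, z(0.421) = -0.199, d' = 0.686
Δd' = d'_A − d'_B = 1.388 − 0.686 = 0.702
A has the higher sensitivity.

Δd′ = 0.70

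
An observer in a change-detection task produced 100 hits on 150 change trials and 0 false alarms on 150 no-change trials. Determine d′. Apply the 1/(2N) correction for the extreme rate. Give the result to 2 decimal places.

The false-alarm rate is 0/150 = 0, so apply the 1/(2N) correction: FA → 1/(2·150) = 0.00333.
z(H) = z(0.66667) = 0.431
z(FA) = z(0.00333) = -2.713
d' = 0.431 − (-2.713) = 3.144

d′ = 3.14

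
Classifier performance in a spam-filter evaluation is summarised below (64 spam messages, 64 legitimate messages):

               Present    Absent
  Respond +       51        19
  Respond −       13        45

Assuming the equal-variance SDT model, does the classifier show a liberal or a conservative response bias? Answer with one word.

liberal

z(H) = 0.831, z(FA) = -0.533
c = −½·(z(H) + z(FA)) = -0.149
c < 0 → liberal criterion (biased toward responding “yes”).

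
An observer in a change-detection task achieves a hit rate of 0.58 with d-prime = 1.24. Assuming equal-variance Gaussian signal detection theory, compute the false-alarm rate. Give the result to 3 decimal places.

false-alarm rate = 0.150

z(hit rate) = z(0.58) = 0.2019
z(FA) = z(H) − d' = 0.2019 − 1.24 = -1.0381
false-alarm rate = Φ(-1.0381) = 0.1496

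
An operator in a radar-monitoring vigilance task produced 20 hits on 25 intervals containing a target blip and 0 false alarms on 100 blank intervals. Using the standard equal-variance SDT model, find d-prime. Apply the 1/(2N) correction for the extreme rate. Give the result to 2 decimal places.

d-prime = 3.42

The false-alarm rate is 0/100 = 0, so apply the 1/(2N) correction: FA → 1/(2·100) = 0.00500.
z(H) = z(0.80000) = 0.842
z(FA) = z(0.00500) = -2.576
d' = 0.842 − (-2.576) = 3.418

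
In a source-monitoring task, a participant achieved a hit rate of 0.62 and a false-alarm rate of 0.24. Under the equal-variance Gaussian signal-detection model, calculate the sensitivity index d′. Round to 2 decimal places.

d′ = 1.01

z(0.62) = 0.3055, z(0.24) = -0.7063
d' = z(H) − z(FA) = 0.3055 − (-0.7063) = 1.0118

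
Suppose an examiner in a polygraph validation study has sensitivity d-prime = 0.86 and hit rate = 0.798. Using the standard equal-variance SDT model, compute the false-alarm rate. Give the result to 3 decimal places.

false-alarm rate = 0.490

z(hit rate) = z(0.798) = 0.8345
z(FA) = z(H) − d' = 0.8345 − 0.86 = -0.0255
false-alarm rate = Φ(-0.0255) = 0.4898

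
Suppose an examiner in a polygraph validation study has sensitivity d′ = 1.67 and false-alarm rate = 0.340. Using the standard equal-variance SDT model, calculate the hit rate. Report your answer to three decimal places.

hit rate = 0.896

z(false-alarm rate) = z(0.340) = -0.4125
z(H) = z(FA) + d' = -0.4125 + 1.67 = 1.2575
hit rate = Φ(1.2575) = 0.8957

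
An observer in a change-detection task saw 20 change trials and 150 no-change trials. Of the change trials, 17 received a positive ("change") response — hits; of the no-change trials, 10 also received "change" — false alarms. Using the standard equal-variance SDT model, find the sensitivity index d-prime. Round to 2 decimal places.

d-prime = 2.54

H = 17/20 = 0.8500
FA = 10/150 = 0.0667
z(H) = 1.0364
z(FA) = -1.5008
d' = z(H) − z(FA) = 1.0364 − (-1.5008) = 2.5372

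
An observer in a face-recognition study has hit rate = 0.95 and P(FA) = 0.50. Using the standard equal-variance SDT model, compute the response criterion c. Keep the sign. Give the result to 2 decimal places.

c = -0.82

z(H) = 1.6449
z(FA) = 0.0000
c = −½·[z(H) + z(FA)] = −0.5 × (1.6449 + 0.0000) = -0.82245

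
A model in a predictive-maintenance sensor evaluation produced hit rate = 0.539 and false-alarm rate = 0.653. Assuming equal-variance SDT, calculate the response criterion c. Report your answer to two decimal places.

Φ⁻¹(0.539) = 0.098, Φ⁻¹(0.653) = 0.393
c = −½·[z(H) + z(FA)] = −0.5 × (0.098 + 0.393) = -0.2455
c < 0: the model has a liberal response bias.

c = -0.25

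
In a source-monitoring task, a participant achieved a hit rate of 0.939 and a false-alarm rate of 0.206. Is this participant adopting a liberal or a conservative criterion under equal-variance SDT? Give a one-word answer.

liberal

z(H) = 1.546, z(FA) = -0.820
c = −½·(z(H) + z(FA)) = -0.363
c < 0 → liberal criterion (biased toward responding “yes”).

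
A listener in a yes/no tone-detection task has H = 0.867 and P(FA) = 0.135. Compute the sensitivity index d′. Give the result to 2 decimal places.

z(H) = 1.112
z(FA) = -1.103
d' = z(H) − z(FA) = 1.112 − (-1.103) = 2.215

d′ = 2.22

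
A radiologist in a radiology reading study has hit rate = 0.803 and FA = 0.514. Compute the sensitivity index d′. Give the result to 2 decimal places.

d′ = 0.82

z(0.803) = 0.852, z(0.514) = 0.035
d' = z(H) − z(FA) = 0.852 − 0.035 = 0.817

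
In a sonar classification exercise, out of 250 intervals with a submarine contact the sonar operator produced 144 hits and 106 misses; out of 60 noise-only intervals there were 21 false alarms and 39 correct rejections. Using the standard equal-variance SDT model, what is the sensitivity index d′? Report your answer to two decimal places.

d′ = 0.58

H = 144/250 = 0.5760
FA = 21/60 = 0.3500
Φ⁻¹(0.5760) = 0.1917, Φ⁻¹(0.3500) = -0.3853
d' = z(H) − z(FA) = 0.1917 − (-0.3853) = 0.5770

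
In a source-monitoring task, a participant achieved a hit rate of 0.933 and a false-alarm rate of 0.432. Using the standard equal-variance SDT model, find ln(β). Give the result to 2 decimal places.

ln β = -1.11

z(H) = 1.499
z(FA) = -0.171
ln β = −½·[z(H)² − z(FA)²] = −0.5 × (2.247 − 0.029) = -1.109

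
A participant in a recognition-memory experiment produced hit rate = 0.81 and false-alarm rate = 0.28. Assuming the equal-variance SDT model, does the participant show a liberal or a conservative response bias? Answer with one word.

z(H) = 0.878, z(FA) = -0.583
c = −½·(z(H) + z(FA)) = -0.1475
c < 0 → liberal criterion (biased toward responding “yes”).

liberal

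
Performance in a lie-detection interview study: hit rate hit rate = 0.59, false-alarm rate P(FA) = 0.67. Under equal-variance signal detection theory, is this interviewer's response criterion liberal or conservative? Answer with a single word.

z(H) = 0.228, z(FA) = 0.440
c = −½·(z(H) + z(FA)) = -0.334
c < 0 → liberal criterion (biased toward responding “yes”).

liberal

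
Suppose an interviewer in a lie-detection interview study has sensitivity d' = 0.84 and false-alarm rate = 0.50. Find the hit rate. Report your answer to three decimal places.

z(false-alarm rate) = z(0.50) = 0.0000
z(H) = z(FA) + d' = 0.0000 + 0.84 = 0.8400
hit rate = Φ(0.8400) = 0.7995

hit rate = 0.800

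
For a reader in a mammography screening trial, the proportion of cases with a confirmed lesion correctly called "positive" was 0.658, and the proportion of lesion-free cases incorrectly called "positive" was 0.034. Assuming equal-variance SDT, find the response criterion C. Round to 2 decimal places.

Φ⁻¹(H) = 0.407
Φ⁻¹(FA) = -1.825
c = −½·[z(H) + z(FA)] = −0.5 × (0.407 + (-1.825)) = 0.709
c > 0: the reader has a conservative response bias.

C = 0.71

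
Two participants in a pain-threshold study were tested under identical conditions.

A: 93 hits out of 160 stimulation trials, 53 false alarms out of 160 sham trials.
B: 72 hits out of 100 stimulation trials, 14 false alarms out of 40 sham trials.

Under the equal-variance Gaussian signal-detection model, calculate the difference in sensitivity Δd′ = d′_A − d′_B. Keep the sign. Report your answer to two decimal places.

A: z(0.5813) = 0.205, z(0.3312) = -0.437, d' = 0.642
B: z(0.7200) = 0.583, z(0.3500) = -0.385, d' = 0.968
Δd' = d'_A − d'_B = 0.642 − 0.968 = -0.326
B has the higher sensitivity.

Δd′ = -0.33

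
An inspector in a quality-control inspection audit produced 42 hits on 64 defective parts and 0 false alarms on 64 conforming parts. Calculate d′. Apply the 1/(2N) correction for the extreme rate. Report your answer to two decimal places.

d′ = 2.82

The false-alarm rate is 0/64 = 0, so apply the 1/(2N) correction: FA → 1/(2·64) = 0.00781.
z(H) = z(0.65625) = 0.402
z(FA) = z(0.00781) = -2.418
d' = 0.402 − (-2.418) = 2.820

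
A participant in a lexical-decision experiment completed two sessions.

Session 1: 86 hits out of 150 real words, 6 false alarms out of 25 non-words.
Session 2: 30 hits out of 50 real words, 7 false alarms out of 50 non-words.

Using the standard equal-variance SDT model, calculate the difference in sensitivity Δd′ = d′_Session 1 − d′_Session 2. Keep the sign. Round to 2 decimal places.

Session 1: z(0.5733) = 0.185, z(0.2400) = -0.706, d' = 0.891
Session 2: z(0.6000) = 0.253, z(0.1400) = -1.080, d' = 1.333
Δd' = d'_Session 1 − d'_Session 2 = 0.891 − 1.333 = -0.442
Session 2 has the higher sensitivity.

Δd′ = -0.44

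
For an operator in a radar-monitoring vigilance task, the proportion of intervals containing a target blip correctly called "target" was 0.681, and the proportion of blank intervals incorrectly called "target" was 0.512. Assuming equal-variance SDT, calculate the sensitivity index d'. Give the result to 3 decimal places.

Φ⁻¹(H) = 0.4705
Φ⁻¹(FA) = 0.0301
d' = z(H) − z(FA) = 0.4705 − 0.0301 = 0.4404

d' = 0.440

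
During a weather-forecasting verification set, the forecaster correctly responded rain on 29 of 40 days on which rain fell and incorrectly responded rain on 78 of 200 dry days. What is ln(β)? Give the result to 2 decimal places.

H = 29/40 = 0.7250
FA = 78/200 = 0.3900
z(H) = 0.598
z(FA) = -0.279
ln β = −½·[z(H)² − z(FA)²] = −0.5 × (0.358 − 0.078) = -0.140

ln β = -0.14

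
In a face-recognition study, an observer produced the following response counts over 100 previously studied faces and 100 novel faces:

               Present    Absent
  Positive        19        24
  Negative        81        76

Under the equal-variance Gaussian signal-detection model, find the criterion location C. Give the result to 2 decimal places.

C = 0.79

H = 19/100 = 0.1900
FA = 24/100 = 0.2400
Φ⁻¹(0.1900) = -0.878, Φ⁻¹(0.2400) = -0.706
c = −½·[z(H) + z(FA)] = −0.5 × (-0.878 + (-0.706)) = 0.792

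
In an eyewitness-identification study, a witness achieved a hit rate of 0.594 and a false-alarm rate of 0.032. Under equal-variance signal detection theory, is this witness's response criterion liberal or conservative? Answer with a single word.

z(H) = 0.238, z(FA) = -1.852
c = −½·(z(H) + z(FA)) = 0.807
c > 0 → conservative criterion (biased toward responding “no”).

conservative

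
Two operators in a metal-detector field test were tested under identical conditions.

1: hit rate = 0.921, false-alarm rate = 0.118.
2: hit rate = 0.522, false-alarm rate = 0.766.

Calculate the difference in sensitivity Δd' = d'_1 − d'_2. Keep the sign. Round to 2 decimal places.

Δd' = 3.27

1: z(0.921) = 1.412, z(0.118) = -1.185, d' = 2.597
2: z(0.522) = 0.055, z(0.766) = 0.726, d' = -0.671
Δd' = d'_1 − d'_2 = 2.597 − (-0.671) = 3.268
1 has the higher sensitivity.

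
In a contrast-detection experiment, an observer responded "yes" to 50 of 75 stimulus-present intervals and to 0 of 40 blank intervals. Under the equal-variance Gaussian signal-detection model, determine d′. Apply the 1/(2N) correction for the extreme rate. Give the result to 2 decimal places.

The false-alarm rate is 0/40 = 0, so apply the 1/(2N) correction: FA → 1/(2·40) = 0.01250.
z(H) = z(0.66667) = 0.431
z(FA) = z(0.01250) = -2.241
d' = 0.431 − (-2.241) = 2.672

d′ = 2.67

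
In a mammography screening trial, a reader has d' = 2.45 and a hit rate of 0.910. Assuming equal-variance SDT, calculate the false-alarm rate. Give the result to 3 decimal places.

false-alarm rate = 0.134

z(hit rate) = z(0.910) = 1.3408
z(FA) = z(H) − d' = 1.3408 − 2.45 = -1.1092
false-alarm rate = Φ(-1.1092) = 0.1337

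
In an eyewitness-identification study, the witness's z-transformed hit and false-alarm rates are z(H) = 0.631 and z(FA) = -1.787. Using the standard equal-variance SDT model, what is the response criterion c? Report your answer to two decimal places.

c = 0.58

c = −½·[z(H) + z(FA)] = −½·(0.631 + (-1.787)) = 0.578
c > 0: the witness has a conservative response bias.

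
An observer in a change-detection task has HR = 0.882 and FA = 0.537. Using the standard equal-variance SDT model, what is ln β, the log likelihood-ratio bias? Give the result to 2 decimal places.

z(0.882) = 1.185, z(0.537) = 0.093
ln β = −½·[z(H)² − z(FA)²] = −0.5 × (1.404 − 0.009) = -0.6975

ln β = -0.70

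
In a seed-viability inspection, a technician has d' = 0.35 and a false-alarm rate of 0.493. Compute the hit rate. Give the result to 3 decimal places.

z(false-alarm rate) = z(0.493) = -0.0175
z(H) = z(FA) + d' = -0.0175 + 0.35 = 0.3325
hit rate = Φ(0.3325) = 0.6302

hit rate = 0.630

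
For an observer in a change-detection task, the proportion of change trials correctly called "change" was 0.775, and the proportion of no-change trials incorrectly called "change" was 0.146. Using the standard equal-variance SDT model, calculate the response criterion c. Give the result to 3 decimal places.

z(0.775) = 0.7554, z(0.146) = -1.0537
c = −½·[z(H) + z(FA)] = −0.5 × (0.7554 + (-1.0537)) = 0.14915

c = 0.149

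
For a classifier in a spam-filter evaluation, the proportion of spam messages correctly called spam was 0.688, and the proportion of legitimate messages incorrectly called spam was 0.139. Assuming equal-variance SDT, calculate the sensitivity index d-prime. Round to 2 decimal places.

Φ⁻¹(0.688) = 0.490, Φ⁻¹(0.139) = -1.085
d' = z(H) − z(FA) = 0.490 − (-1.085) = 1.575

d-prime = 1.58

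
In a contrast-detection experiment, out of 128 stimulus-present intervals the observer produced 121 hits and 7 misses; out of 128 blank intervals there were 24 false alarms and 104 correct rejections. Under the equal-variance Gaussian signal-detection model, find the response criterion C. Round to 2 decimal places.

C = -0.36

H = 121/128 = 0.9453
FA = 24/128 = 0.1875
z(H) = z(0.9453) = 1.6009
z(FA) = z(0.1875) = -0.8871
c = −½·[z(H) + z(FA)] = −0.5 × (1.6009 + (-0.8871)) = -0.3569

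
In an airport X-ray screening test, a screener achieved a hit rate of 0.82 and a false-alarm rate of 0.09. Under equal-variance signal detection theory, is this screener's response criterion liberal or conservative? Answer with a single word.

conservative

z(H) = 0.915, z(FA) = -1.341
c = −½·(z(H) + z(FA)) = 0.213
c > 0 → conservative criterion (biased toward responding “no”).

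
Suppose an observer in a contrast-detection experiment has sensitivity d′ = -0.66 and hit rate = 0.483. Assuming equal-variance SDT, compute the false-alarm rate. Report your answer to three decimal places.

false-alarm rate = 0.732

z(hit rate) = z(0.483) = -0.0426
z(FA) = z(H) − d' = -0.0426 − (-0.66) = 0.6174
false-alarm rate = Φ(0.6174) = 0.7315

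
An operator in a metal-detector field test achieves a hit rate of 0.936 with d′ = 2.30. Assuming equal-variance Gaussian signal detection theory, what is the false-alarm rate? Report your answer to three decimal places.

false-alarm rate = 0.218

z(hit rate) = z(0.936) = 1.5220
z(FA) = z(H) − d' = 1.5220 − 2.30 = -0.7780
false-alarm rate = Φ(-0.7780) = 0.2183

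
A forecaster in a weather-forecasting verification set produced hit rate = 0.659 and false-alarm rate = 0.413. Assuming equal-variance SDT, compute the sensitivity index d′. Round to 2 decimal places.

d′ = 0.63

z(H) = z(0.659) = 0.410
z(FA) = z(0.413) = -0.220
d' = z(H) − z(FA) = 0.410 − (-0.220) = 0.630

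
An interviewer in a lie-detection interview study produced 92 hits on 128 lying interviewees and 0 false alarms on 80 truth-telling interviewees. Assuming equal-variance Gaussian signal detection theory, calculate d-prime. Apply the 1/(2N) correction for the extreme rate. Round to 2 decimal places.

The false-alarm rate is 0/80 = 0, so apply the 1/(2N) correction: FA → 1/(2·80) = 0.00625.
z(H) = z(0.71875) = 0.579
z(FA) = z(0.00625) = -2.498
d' = 0.579 − (-2.498) = 3.077

d-prime = 3.08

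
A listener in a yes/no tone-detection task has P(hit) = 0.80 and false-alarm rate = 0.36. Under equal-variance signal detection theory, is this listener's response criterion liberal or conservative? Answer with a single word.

z(H) = 0.842, z(FA) = -0.358
c = −½·(z(H) + z(FA)) = -0.242
c < 0 → liberal criterion (biased toward responding “yes”).

liberal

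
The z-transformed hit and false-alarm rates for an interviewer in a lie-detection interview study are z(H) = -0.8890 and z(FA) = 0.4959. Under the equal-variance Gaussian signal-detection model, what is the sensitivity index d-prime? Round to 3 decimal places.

d' = z(H) − z(FA) = -0.8890 − 0.4959 = -1.3849

d-prime = -1.385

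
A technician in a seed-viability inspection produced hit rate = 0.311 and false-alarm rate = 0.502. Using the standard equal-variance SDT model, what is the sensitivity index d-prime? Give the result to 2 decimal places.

d-prime = -0.50

Φ⁻¹(H) = -0.4930
Φ⁻¹(FA) = 0.0050
d' = z(H) − z(FA) = -0.4930 − 0.0050 = -0.4980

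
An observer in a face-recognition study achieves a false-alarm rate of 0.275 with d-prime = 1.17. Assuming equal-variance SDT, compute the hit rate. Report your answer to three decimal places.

hit rate = 0.716

z(false-alarm rate) = z(0.275) = -0.5978
z(H) = z(FA) + d' = -0.5978 + 1.17 = 0.5722
hit rate = Φ(0.5722) = 0.7164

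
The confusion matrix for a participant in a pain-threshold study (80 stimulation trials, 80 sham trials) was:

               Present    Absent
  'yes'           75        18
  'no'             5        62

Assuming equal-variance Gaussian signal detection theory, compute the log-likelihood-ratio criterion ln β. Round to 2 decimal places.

H = 75/80 = 0.9375
FA = 18/80 = 0.2250
z(H) = 1.534
z(FA) = -0.755
ln β = −½·[z(H)² − z(FA)²] = −0.5 × (2.353 − 0.570) = -0.8915

ln β = -0.89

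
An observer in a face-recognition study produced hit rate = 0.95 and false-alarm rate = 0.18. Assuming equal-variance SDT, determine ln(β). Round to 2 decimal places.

z(0.95) = 1.645, z(0.18) = -0.915
ln β = −½·[z(H)² − z(FA)²] = −0.5 × (2.706 − 0.837) = -0.9345

ln β = -0.93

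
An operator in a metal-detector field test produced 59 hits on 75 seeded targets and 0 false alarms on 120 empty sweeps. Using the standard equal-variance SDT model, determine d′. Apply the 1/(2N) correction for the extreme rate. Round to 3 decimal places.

d′ = 3.433

The false-alarm rate is 0/120 = 0, so apply the 1/(2N) correction: FA → 1/(2·120) = 0.00417.
z(H) = z(0.78667) = 0.7949
z(FA) = z(0.00417) = -2.6380
d' = 0.7949 − (-2.6380) = 3.4329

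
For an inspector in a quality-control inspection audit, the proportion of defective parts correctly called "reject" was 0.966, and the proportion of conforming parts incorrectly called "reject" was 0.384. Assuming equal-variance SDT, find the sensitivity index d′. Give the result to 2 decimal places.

d′ = 2.12

Φ⁻¹(0.966) = 1.825, Φ⁻¹(0.384) = -0.295
d' = z(H) − z(FA) = 1.825 − (-0.295) = 2.120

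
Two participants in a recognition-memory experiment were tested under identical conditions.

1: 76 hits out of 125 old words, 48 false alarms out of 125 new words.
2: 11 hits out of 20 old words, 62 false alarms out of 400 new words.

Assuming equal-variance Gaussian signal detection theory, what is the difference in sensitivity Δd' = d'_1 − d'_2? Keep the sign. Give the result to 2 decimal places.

Δd' = -0.57

1: z(0.6080) = 0.274, z(0.3840) = -0.295, d' = 0.569
2: z(0.5500) = 0.126, z(0.1550) = -1.015, d' = 1.141
Δd' = d'_1 − d'_2 = 0.569 − 1.141 = -0.572
2 has the higher sensitivity.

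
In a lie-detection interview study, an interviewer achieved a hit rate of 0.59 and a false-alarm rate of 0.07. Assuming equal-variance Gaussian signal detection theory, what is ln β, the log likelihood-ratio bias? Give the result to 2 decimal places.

z(H) = z(0.59) = 0.228
z(FA) = z(0.07) = -1.476
ln β = −½·[z(H)² − z(FA)²] = −0.5 × (0.052 − 2.179) = 1.0635

ln β = 1.06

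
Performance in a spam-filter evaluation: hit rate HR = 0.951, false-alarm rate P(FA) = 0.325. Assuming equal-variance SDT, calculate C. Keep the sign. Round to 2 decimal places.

C = -0.60

z(H) = 1.6546
z(FA) = -0.4538
c = −½·[z(H) + z(FA)] = −0.5 × (1.6546 + (-0.4538)) = -0.6004
c < 0: the classifier has a liberal response bias.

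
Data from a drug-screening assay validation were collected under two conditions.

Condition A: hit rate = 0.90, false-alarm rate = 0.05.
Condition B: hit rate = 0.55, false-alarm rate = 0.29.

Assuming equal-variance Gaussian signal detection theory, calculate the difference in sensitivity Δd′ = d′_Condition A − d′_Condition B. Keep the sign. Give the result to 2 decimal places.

Δd′ = 2.25

Condition A: z(0.90) = 1.282, z(0.05) = -1.645, d' = 2.927
Condition B: z(0.55) = 0.126, z(0.29) = -0.553, d' = 0.679
Δd' = d'_Condition A − d'_Condition B = 2.927 − 0.679 = 2.248
Condition A has the higher sensitivity.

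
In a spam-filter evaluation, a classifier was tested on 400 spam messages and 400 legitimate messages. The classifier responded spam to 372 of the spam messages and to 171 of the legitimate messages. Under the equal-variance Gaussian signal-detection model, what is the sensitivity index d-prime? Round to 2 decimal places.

d-prime = 1.66

H = 372/400 = 0.9300
FA = 171/400 = 0.4275
z(H) = z(0.9300) = 1.4758
z(FA) = z(0.4275) = -0.1827
d' = z(H) − z(FA) = 1.4758 − (-0.1827) = 1.6585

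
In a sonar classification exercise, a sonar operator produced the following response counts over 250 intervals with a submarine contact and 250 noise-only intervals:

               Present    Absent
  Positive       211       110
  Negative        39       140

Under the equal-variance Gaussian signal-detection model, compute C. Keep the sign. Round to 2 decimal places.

C = -0.43

H = 211/250 = 0.8440
FA = 110/250 = 0.4400
z(H) = z(0.8440) = 1.0110
z(FA) = z(0.4400) = -0.1510
c = −½·[z(H) + z(FA)] = −0.5 × (1.0110 + (-0.1510)) = -0.4300
c < 0: the sonar operator has a liberal response bias.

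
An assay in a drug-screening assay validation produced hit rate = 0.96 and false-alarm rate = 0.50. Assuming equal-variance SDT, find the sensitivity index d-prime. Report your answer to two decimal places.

d-prime = 1.75

Φ⁻¹(H) = 1.751
Φ⁻¹(FA) = 0.000
d' = z(H) − z(FA) = 1.751 − 0.000 = 1.751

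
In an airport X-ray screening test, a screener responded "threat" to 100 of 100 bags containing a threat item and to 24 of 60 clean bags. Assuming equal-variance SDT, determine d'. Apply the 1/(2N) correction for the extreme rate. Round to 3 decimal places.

d' = 2.829

The hit rate is 100/100 = 1, so apply the 1/(2N) correction: H → 1 − 1/(2·100) = 0.99500.
z(H) = z(0.99500) = 2.5758
z(FA) = z(0.40000) = -0.2533
d' = 2.5758 − (-0.2533) = 2.8291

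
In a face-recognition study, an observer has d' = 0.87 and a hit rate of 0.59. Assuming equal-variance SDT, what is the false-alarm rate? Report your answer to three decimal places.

z(hit rate) = z(0.59) = 0.2275
z(FA) = z(H) − d' = 0.2275 − 0.87 = -0.6425
false-alarm rate = Φ(-0.6425) = 0.2603

false-alarm rate = 0.260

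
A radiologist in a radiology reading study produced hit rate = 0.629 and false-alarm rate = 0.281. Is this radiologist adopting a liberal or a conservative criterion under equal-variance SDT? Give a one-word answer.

z(H) = 0.329, z(FA) = -0.580
c = −½·(z(H) + z(FA)) = 0.1255
c > 0 → conservative criterion (biased toward responding “no”).

conservative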